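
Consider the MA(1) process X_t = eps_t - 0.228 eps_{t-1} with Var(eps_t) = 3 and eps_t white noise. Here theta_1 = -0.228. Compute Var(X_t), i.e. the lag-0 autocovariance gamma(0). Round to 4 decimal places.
\gamma(0) = 3.1560

For an MA(q) process X_t = eps_t + sum_i theta_i eps_{t-i} with
Var(eps_t) = sigma^2, the variance is
  gamma(0) = sigma^2 * (1 + sum_i theta_i^2).
  sum_i theta_i^2 = (-0.228)^2 = 0.051984.
  gamma(0) = 3 * (1 + 0.051984) = 3 * 1.051984 = 3.155952, which rounds to 3.1560.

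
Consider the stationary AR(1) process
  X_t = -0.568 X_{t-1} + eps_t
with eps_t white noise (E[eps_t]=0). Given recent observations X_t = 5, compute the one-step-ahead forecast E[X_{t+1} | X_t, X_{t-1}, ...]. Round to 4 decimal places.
E[X_{t+1} \mid \mathcal F_t] = -2.8400

For an AR(p) model X_t = c + sum_i phi_i X_{t-i} + eps_t, the
one-step-ahead conditional mean is
  E[X_{t+1} | X_t, ...] = c + sum_i phi_i X_{t+1-i}.
Substitute known values:
  E[X_{t+1} | ...] = (-0.568) * (5)
                   = -2.8400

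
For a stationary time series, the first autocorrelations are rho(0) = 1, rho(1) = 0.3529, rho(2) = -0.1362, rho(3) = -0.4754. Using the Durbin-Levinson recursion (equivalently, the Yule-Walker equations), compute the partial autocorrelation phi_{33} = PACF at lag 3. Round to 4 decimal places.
\phi_{33} = -0.3860

The PACF at lag k is phi_{kk}, the last component of the solution
to the Yule-Walker system G_k phi = r_k where
  (G_k)_{ij} = rho(|i - j|), (r_k)_i = rho(i), i,j = 1..k.
Equivalently, Durbin-Levinson gives phi_{kk} iteratively:
  phi_{11} = rho(1)
  phi_{kk} = [rho(k) - sum_{j=1..k-1} phi_{k-1,j} rho(k-j)]
            / [1 - sum_{j=1..k-1} phi_{k-1,j} rho(j)],
  phi_{k,j} = phi_{k-1,j} - phi_{kk} phi_{k-1,k-j},  j = 1..k-1.
Step k = 1:
  phi_11 = rho(1) = 0.3529.
Step k = 2:
  phi_22 = [rho(2) - phi_11 rho(1)] / [1 - phi_11 rho(1)] = [-0.1362 - (0.3529)(0.3529)] / [1 - (0.3529)(0.3529)]
         = -0.26073841 / 0.87546159 = -0.29783.
  Update: phi_21 = phi_11 - phi_22 phi_11 = 0.3529 - (-0.29783)(0.3529) = 0.458004.
Step k = 3:
  phi_33 = [rho(3) - phi_21 rho(2) - phi_22 rho(1)] / [1 - phi_21 rho(1) - phi_22 rho(2)]
    numerator   = -0.4754 - (0.458004)(-0.1362) - (-0.29783)(0.3529) = -0.30791576
    denominator = 1 - (0.458004)(0.3529) - (-0.29783)(-0.1362) = 0.79780596
  phi_33 = -0.30791576 / 0.79780596 = -0.386.
Therefore phi_{33} = -0.3860.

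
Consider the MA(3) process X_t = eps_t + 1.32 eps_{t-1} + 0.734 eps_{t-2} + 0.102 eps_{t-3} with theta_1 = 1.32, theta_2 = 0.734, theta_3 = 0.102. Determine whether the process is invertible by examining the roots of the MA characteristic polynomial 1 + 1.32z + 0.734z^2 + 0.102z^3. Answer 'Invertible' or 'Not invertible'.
\text{Invertible}

The MA(q) characteristic polynomial is P(z) = 1 + 1.32z + 0.734z^2 + 0.102z^3.
Invertibility requires all roots to lie outside the unit circle, i.e. |z| > 1 for every root.
Degree 3: look for a simple real root z0 first, then factor out (1 - z/z0) and solve the remaining quadratic.
Testing z0 = -5: P(-5) = 1 + (1.32)(-5) + (0.734)(-5)^2 + (0.102)(-5)^3
  = 1 + (-6.6) + (18.35) + (-12.75) = 0.  So z_0 = -5 is a root, |z_0| = 5.
Divide out the factor (1 + 0.2 z) = (1 - z/z0) (since 1/z0 = -0.2):
  P(z) = (1 + 0.2 z)(1 + (1.12) z + (0.51) z^2)
  [check: z-coef 1.12 - (-0.2) = 1.32; z^2-coef 0.51 - (-0.2)(1.12) = 0.734; z^3-coef -(-0.2)(0.51) = 0.102.]
Remaining roots from the quadratic factor 1 + (1.12) z + (0.51) z^2:
  Set 1 + (1.12) z + (0.51) z^2 = 0, i.e. a z^2 + b z + c = 0 with a = 0.51, b = 1.12, c = 1.
  Discriminant D = b^2 - 4ac = (1.12)^2 - 4*(0.51)*1 = 1.2544 - (2.04) = -0.7856.
  D < 0, so the roots are the complex-conjugate pair z = (-b +/- i sqrt(-D)) / (2a) = -1.098 +/- 0.869i.
  For a conjugate pair |z|^2 = z * conj(z) = (product of roots) = c/a = 1/(0.51) = 1.960784, so |z| = sqrt(1.960784) = 1.4003 for both roots.
Moduli of all roots: 5.0000, 1.4003, 1.4003.
All moduli strictly greater than 1? Yes.
Verdict: Invertible.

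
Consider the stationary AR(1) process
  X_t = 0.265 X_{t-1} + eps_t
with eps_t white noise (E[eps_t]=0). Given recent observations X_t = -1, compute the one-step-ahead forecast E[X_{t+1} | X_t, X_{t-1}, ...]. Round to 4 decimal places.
E[X_{t+1} \mid \mathcal F_t] = -0.2650

For an AR(p) model X_t = c + sum_i phi_i X_{t-i} + eps_t, the
one-step-ahead conditional mean is
  E[X_{t+1} | X_t, ...] = c + sum_i phi_i X_{t+1-i}.
Substitute known values:
  E[X_{t+1} | ...] = (0.265) * (-1)
                   = -0.2650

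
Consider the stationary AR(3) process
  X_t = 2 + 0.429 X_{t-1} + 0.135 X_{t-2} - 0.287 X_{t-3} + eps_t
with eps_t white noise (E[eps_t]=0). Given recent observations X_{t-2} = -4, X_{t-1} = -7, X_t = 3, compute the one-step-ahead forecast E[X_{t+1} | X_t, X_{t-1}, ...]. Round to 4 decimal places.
E[X_{t+1} \mid \mathcal F_t] = 3.4900

For an AR(p) model X_t = c + sum_i phi_i X_{t-i} + eps_t, the
one-step-ahead conditional mean is
  E[X_{t+1} | X_t, ...] = c + sum_i phi_i X_{t+1-i}.
Substitute known values:
  E[X_{t+1} | ...] = 2 + (0.429) * (3) + (0.135) * (-7) + (-0.287) * (-4)
                   = 3.4900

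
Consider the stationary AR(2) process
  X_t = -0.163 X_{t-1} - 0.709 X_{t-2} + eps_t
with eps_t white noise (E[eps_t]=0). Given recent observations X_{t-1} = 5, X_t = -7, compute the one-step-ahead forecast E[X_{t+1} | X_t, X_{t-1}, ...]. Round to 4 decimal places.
E[X_{t+1} \mid \mathcal F_t] = -2.4040

For an AR(p) model X_t = c + sum_i phi_i X_{t-i} + eps_t, the
one-step-ahead conditional mean is
  E[X_{t+1} | X_t, ...] = c + sum_i phi_i X_{t+1-i}.
Substitute known values:
  E[X_{t+1} | ...] = (-0.163) * (-7) + (-0.709) * (5)
                   = -2.4040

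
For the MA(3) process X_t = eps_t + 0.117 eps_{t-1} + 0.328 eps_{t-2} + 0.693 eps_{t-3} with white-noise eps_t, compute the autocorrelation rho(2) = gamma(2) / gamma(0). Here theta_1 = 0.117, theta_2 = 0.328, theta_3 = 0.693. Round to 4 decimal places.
\rho(2) = 0.2554

For an MA(q) process with theta_0 = 1, the autocovariance is
  gamma(k) = sigma^2 * sum_{i=0..q-k} theta_i * theta_{i+k},
and rho(k) = gamma(k) / gamma(0). Sigma^2 cancels.
  numerator   = (1)*(0.328) + (0.117)*(0.693) = 0.409081.
  denominator = (1)^2 + (0.117)^2 + (0.328)^2 + (0.693)^2 = 1.601522.
  rho(2) = 0.409081 / 1.601522 = 0.2554.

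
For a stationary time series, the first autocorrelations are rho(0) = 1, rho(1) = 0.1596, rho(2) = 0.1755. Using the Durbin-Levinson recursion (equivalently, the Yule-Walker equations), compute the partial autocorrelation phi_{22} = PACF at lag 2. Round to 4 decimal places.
\phi_{22} = 0.1539

The PACF at lag k is phi_{kk}, the last component of the solution
to the Yule-Walker system G_k phi = r_k where
  (G_k)_{ij} = rho(|i - j|), (r_k)_i = rho(i), i,j = 1..k.
Equivalently, Durbin-Levinson gives phi_{kk} iteratively:
  phi_{11} = rho(1)
  phi_{kk} = [rho(k) - sum_{j=1..k-1} phi_{k-1,j} rho(k-j)]
            / [1 - sum_{j=1..k-1} phi_{k-1,j} rho(j)],
  phi_{k,j} = phi_{k-1,j} - phi_{kk} phi_{k-1,k-j},  j = 1..k-1.
Step k = 1:
  phi_11 = rho(1) = 0.1596.
Step k = 2:
  phi_22 = [rho(2) - phi_11 rho(1)] / [1 - phi_11 rho(1)] = [0.1755 - (0.1596)(0.1596)] / [1 - (0.1596)(0.1596)]
         = 0.15002784 / 0.97452784 = 0.1539.
Therefore phi_{22} = 0.1539.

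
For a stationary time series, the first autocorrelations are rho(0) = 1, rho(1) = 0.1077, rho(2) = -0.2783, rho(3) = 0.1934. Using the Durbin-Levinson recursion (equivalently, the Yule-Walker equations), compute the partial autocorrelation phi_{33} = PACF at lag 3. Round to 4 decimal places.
\phi_{33} = 0.2920

The PACF at lag k is phi_{kk}, the last component of the solution
to the Yule-Walker system G_k phi = r_k where
  (G_k)_{ij} = rho(|i - j|), (r_k)_i = rho(i), i,j = 1..k.
Equivalently, Durbin-Levinson gives phi_{kk} iteratively:
  phi_{11} = rho(1)
  phi_{kk} = [rho(k) - sum_{j=1..k-1} phi_{k-1,j} rho(k-j)]
            / [1 - sum_{j=1..k-1} phi_{k-1,j} rho(j)],
  phi_{k,j} = phi_{k-1,j} - phi_{kk} phi_{k-1,k-j},  j = 1..k-1.
Step k = 1:
  phi_11 = rho(1) = 0.1077.
Step k = 2:
  phi_22 = [rho(2) - phi_11 rho(1)] / [1 - phi_11 rho(1)] = [-0.2783 - (0.1077)(0.1077)] / [1 - (0.1077)(0.1077)]
         = -0.28989929 / 0.98840071 = -0.293301.
  Update: phi_21 = phi_11 - phi_22 phi_11 = 0.1077 - (-0.293301)(0.1077) = 0.139289.
Step k = 3:
  phi_33 = [rho(3) - phi_21 rho(2) - phi_22 rho(1)] / [1 - phi_21 rho(1) - phi_22 rho(2)]
    numerator   = 0.1934 - (0.139289)(-0.2783) - (-0.293301)(0.1077) = 0.26375256
    denominator = 1 - (0.139289)(0.1077) - (-0.293301)(-0.2783) = 0.90337285
  phi_33 = 0.26375256 / 0.90337285 = 0.292.
Therefore phi_{33} = 0.2920.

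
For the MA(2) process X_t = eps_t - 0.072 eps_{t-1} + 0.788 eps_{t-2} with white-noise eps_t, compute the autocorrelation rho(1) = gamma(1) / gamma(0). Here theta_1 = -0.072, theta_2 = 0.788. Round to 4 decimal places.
\rho(1) = -0.0792

For an MA(q) process with theta_0 = 1, the autocovariance is
  gamma(k) = sigma^2 * sum_{i=0..q-k} theta_i * theta_{i+k},
and rho(k) = gamma(k) / gamma(0). Sigma^2 cancels.
  numerator   = (1)*(-0.072) + (-0.072)*(0.788) = -0.128736.
  denominator = (1)^2 + (-0.072)^2 + (0.788)^2 = 1.626128.
  rho(1) = -0.128736 / 1.626128 = -0.0792.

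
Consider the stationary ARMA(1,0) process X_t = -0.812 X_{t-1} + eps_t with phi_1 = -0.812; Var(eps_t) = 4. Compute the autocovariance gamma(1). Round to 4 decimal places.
\gamma(1) = -9.5345

Multiply the model equation by X_{t-k} and take expectations. With theta_0 = psi_0 = 1 and psi_j the MA(infinity) weights, this gives
  gamma(k) - sum_i phi_i gamma(k-i) = c_k,
  c_k = sigma^2 * sum_{j=k..q} theta_j psi_{j-k}   (c_k = 0 for k > q),
using gamma(-m) = gamma(m).
Pure AR (q = 0): c_0 = sigma^2 = 4, c_k = 0 for k >= 1.
Equations for k = 0 and k = 1 (AR order 1):
  gamma(0) = phi_1 gamma(1) + c_0
  gamma(1) = phi_1 gamma(0) + c_1
Substituting the second into the first: gamma(0) (1 - phi_1^2) = c_0 + phi_1 c_1, so
  gamma(0) = c_0 / (1 - phi_1^2) = 4 / (1 - (-0.812)^2) = 4 / 0.340656 = 11.742051.
  gamma(1) = phi_1 gamma(0) = (-0.812)(11.742051) = -9.534545.
Therefore gamma(1) = -9.5345 (to 4 decimal places).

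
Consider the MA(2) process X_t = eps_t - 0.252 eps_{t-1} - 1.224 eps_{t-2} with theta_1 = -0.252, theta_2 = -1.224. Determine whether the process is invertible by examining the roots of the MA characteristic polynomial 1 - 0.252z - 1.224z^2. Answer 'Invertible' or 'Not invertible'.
\text{Not invertible}

The MA(q) characteristic polynomial is P(z) = 1 - 0.252z - 1.224z^2.
Invertibility requires all roots to lie outside the unit circle, i.e. |z| > 1 for every root.
Set 1 + (-0.252) z + (-1.224) z^2 = 0, i.e. a z^2 + b z + c = 0 with a = -1.224, b = -0.252, c = 1.
Discriminant D = b^2 - 4ac = (-0.252)^2 - 4*(-1.224)*1 = 0.063504 - (-4.896) = 4.959504.
D >= 0, so the roots are real: z = (-b +/- sqrt(D)) / (2a) = (0.252 +/- 2.226994) / (-2.448).
  z_1 = (0.252 + 2.226994) / (-2.448) = -1.0127,   |z_1| = 1.0127.
  z_2 = (0.252 - 2.226994) / (-2.448) = 0.8068,   |z_2| = 0.8068.
Moduli of all roots: 1.0127, 0.8068.
All moduli strictly greater than 1? No.
Verdict: Not invertible.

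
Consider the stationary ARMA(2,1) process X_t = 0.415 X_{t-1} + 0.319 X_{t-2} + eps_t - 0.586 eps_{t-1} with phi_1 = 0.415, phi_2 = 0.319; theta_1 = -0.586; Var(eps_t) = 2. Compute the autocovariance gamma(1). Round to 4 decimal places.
\gamma(1) = -0.3629

Multiply the model equation by X_{t-k} and take expectations. With theta_0 = psi_0 = 1 and psi_j the MA(infinity) weights, this gives
  gamma(k) - sum_i phi_i gamma(k-i) = c_k,
  c_k = sigma^2 * sum_{j=k..q} theta_j psi_{j-k}   (c_k = 0 for k > q),
using gamma(-m) = gamma(m).
psi-weights needed (psi_j = theta_j + sum_i phi_i psi_{j-i}):
  psi_1 = theta_1 + phi_1 = -0.586 + (0.415) = -0.171
Right-hand sides:
  c_0 = sigma^2 (1 + theta_1 psi_1) = 2 * (1 + (-0.586)(-0.171)) = 2 * 1.100206 = 2.200412
  c_1 = sigma^2 theta_1 = 2 * (-0.586) = -1.172
  c_2 = 0
Equations for k = 0, 1, 2 (AR order 2, c_2 = 0):
  (E0) gamma(0) = phi_1 gamma(1) + phi_2 gamma(2) + c_0
  (E1) gamma(1) = phi_1 gamma(0) + phi_2 gamma(1) + c_1
  (E2) gamma(2) = phi_1 gamma(1) + phi_2 gamma(0)
From (E1): gamma(1) = A gamma(0) + B with
  A = phi_1 / (1 - phi_2) = 0.415 / 0.681 = 0.609398,   B = c_1 / (1 - phi_2) = -1.172 / 0.681 = -1.720999.
Insert (E2) into (E0): gamma(0) (1 - phi_2^2) = phi_1 (1 + phi_2) gamma(1) + c_0.
  phi_1 (1 + phi_2) = (0.415)(1.319) = 0.547385,   1 - phi_2^2 = 0.898239.
Replace gamma(1) by A gamma(0) + B and collect gamma(0):
  gamma(0) [0.898239 - (0.547385)(0.609398)] = (0.547385)(-1.720999) + 2.200412
  gamma(0) * 0.564664 = 1.258363
  gamma(0) = 1.258363 / 0.564664 = 2.228518.
  gamma(1) = A gamma(0) + B = (0.609398)(2.228518) + (-1.720999) = -0.362944.
Therefore gamma(1) = -0.3629 (to 4 decimal places).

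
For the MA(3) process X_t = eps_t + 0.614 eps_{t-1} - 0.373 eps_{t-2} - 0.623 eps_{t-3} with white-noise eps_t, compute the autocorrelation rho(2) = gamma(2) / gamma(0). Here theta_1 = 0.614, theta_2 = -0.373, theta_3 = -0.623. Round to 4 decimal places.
\rho(2) = -0.3968

For an MA(q) process with theta_0 = 1, the autocovariance is
  gamma(k) = sigma^2 * sum_{i=0..q-k} theta_i * theta_{i+k},
and rho(k) = gamma(k) / gamma(0). Sigma^2 cancels.
  numerator   = (1)*(-0.373) + (0.614)*(-0.623) = -0.755522.
  denominator = (1)^2 + (0.614)^2 + (-0.373)^2 + (-0.623)^2 = 1.904254.
  rho(2) = -0.755522 / 1.904254 = -0.3968.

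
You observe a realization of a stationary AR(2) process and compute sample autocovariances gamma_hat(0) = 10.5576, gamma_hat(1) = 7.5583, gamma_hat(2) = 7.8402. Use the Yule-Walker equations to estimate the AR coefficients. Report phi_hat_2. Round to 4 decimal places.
\hat\phi_{2} = 0.4720

The Yule-Walker equations for an AR(p) process read, in matrix form,
  Gamma_p phi = r_p,   with   (Gamma_p)_{ij} = gamma(|i - j|),
                       (r_p)_i = gamma(i),   i,j = 1..p.
Substitute the sample gammas (Toeplitz matrix and right-hand side of size 2):
  Gamma_p = [[10.5576, 7.5583], [7.5583, 10.5576]]
  r_p     = [7.5583, 7.8402]
Written out:
  10.5576 phi_1 + 7.5583 phi_2 = 7.5583
  7.5583 phi_1 + 10.5576 phi_2 = 7.8402
Solve by Cramer's rule:
  det = gamma(0)^2 - gamma(1)^2 = (10.5576)^2 - (7.5583)^2 = 111.46291776 - 57.12789889 = 54.33501887
  phi_hat_1 = [gamma(1) gamma(0) - gamma(1) gamma(2)] / det = [(7.5583)(10.5576) - (7.5583)(7.8402)] / 54.33501887 = 20.53892442 / 54.33501887 = 0.378
  phi_hat_2 = [gamma(0) gamma(2) - gamma(1)^2] / det = [(10.5576)(7.8402) - (7.5583)^2] / 54.33501887 = 25.64579663 / 54.33501887 = 0.472
So phi_hat = [0.3780, 0.4720].
Therefore phi_hat_2 = 0.4720.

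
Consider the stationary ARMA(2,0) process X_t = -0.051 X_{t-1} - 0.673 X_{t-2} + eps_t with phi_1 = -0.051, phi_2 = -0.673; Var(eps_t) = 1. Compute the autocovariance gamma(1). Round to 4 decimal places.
\gamma(1) = -0.0558

Multiply the model equation by X_{t-k} and take expectations. With theta_0 = psi_0 = 1 and psi_j the MA(infinity) weights, this gives
  gamma(k) - sum_i phi_i gamma(k-i) = c_k,
  c_k = sigma^2 * sum_{j=k..q} theta_j psi_{j-k}   (c_k = 0 for k > q),
using gamma(-m) = gamma(m).
Pure AR (q = 0): c_0 = sigma^2 = 1, c_k = 0 for k >= 1.
Equations for k = 0, 1, 2 (AR order 2, c_2 = 0):
  (E0) gamma(0) = phi_1 gamma(1) + phi_2 gamma(2) + c_0
  (E1) gamma(1) = phi_1 gamma(0) + phi_2 gamma(1) + c_1
  (E2) gamma(2) = phi_1 gamma(1) + phi_2 gamma(0)
From (E1): gamma(1) = A gamma(0) + B with
  A = phi_1 / (1 - phi_2) = -0.051 / 1.673 = -0.030484,   B = c_1 / (1 - phi_2) = 0 / 1.673 = 0.
Insert (E2) into (E0): gamma(0) (1 - phi_2^2) = phi_1 (1 + phi_2) gamma(1) + c_0.
  phi_1 (1 + phi_2) = (-0.051)(0.327) = -0.016677,   1 - phi_2^2 = 0.547071.
Replace gamma(1) by A gamma(0) + B and collect gamma(0):
  gamma(0) [0.547071 - (-0.016677)(-0.030484)] = c_0 = 1
  gamma(0) * 0.546563 = 1
  gamma(0) = 1 / 0.546563 = 1.829617.
  gamma(1) = A gamma(0) = (-0.030484)(1.829617) = -0.055774.
Therefore gamma(1) = -0.0558 (to 4 decimal places).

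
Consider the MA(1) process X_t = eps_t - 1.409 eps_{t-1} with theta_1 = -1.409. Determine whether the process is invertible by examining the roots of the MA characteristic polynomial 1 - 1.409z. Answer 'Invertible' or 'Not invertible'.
\text{Not invertible}

The MA(q) characteristic polynomial is P(z) = 1 - 1.409z.
Invertibility requires all roots to lie outside the unit circle, i.e. |z| > 1 for every root.
This is linear in z: 1 + (-1.409) z = 0  =>  z = -1/(-1.409) = 0.709723,  |z| = 0.709723.
Moduli of all roots: 0.7097.
All moduli strictly greater than 1? No.
Verdict: Not invertible.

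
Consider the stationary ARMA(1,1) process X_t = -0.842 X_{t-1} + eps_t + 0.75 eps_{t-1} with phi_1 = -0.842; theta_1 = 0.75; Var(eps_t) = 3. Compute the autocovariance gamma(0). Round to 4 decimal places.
\gamma(0) = 3.0872

Multiply the model equation by X_{t-k} and take expectations. With theta_0 = psi_0 = 1 and psi_j the MA(infinity) weights, this gives
  gamma(k) - sum_i phi_i gamma(k-i) = c_k,
  c_k = sigma^2 * sum_{j=k..q} theta_j psi_{j-k}   (c_k = 0 for k > q),
using gamma(-m) = gamma(m).
psi-weights needed (psi_j = theta_j + sum_i phi_i psi_{j-i}):
  psi_1 = theta_1 + phi_1 = 0.75 + (-0.842) = -0.092
Right-hand sides:
  c_0 = sigma^2 (1 + theta_1 psi_1) = 3 * (1 + (0.75)(-0.092)) = 3 * 0.931 = 2.793
  c_1 = sigma^2 theta_1 = 3 * (0.75) = 2.25
  c_2 = 0
Equations for k = 0 and k = 1 (AR order 1):
  gamma(0) = phi_1 gamma(1) + c_0
  gamma(1) = phi_1 gamma(0) + c_1
Substituting the second into the first: gamma(0) (1 - phi_1^2) = c_0 + phi_1 c_1, so
  gamma(0) = (c_0 + phi_1 c_1) / (1 - phi_1^2) = (2.793 + (-0.842)(2.25)) / (1 - (-0.842)^2) = 0.8985 / 0.291036 = 3.087247.
Therefore gamma(0) = 3.0872 (to 4 decimal places).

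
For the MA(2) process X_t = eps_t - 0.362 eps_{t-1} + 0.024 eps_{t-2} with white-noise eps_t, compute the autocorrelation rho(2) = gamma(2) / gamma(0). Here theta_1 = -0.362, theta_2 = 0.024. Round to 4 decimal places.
\rho(2) = 0.0212

For an MA(q) process with theta_0 = 1, the autocovariance is
  gamma(k) = sigma^2 * sum_{i=0..q-k} theta_i * theta_{i+k},
and rho(k) = gamma(k) / gamma(0). Sigma^2 cancels.
  numerator   = (1)*(0.024) = 0.024.
  denominator = (1)^2 + (-0.362)^2 + (0.024)^2 = 1.13162.
  rho(2) = 0.024 / 1.13162 = 0.0212.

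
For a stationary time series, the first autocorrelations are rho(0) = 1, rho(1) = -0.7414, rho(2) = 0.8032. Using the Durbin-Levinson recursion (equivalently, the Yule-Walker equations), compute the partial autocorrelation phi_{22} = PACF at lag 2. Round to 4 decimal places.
\phi_{22} = 0.5630

The PACF at lag k is phi_{kk}, the last component of the solution
to the Yule-Walker system G_k phi = r_k where
  (G_k)_{ij} = rho(|i - j|), (r_k)_i = rho(i), i,j = 1..k.
Equivalently, Durbin-Levinson gives phi_{kk} iteratively:
  phi_{11} = rho(1)
  phi_{kk} = [rho(k) - sum_{j=1..k-1} phi_{k-1,j} rho(k-j)]
            / [1 - sum_{j=1..k-1} phi_{k-1,j} rho(j)],
  phi_{k,j} = phi_{k-1,j} - phi_{kk} phi_{k-1,k-j},  j = 1..k-1.
Step k = 1:
  phi_11 = rho(1) = -0.7414.
Step k = 2:
  phi_22 = [rho(2) - phi_11 rho(1)] / [1 - phi_11 rho(1)] = [0.8032 - (-0.7414)(-0.7414)] / [1 - (-0.7414)(-0.7414)]
         = 0.25352604 / 0.45032604 = 0.563.
Therefore phi_{22} = 0.5630.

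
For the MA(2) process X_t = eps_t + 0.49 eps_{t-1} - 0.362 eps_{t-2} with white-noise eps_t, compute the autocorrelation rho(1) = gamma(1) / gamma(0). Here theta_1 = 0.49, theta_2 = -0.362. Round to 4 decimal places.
\rho(1) = 0.2280

For an MA(q) process with theta_0 = 1, the autocovariance is
  gamma(k) = sigma^2 * sum_{i=0..q-k} theta_i * theta_{i+k},
and rho(k) = gamma(k) / gamma(0). Sigma^2 cancels.
  numerator   = (1)*(0.49) + (0.49)*(-0.362) = 0.31262.
  denominator = (1)^2 + (0.49)^2 + (-0.362)^2 = 1.371144.
  rho(1) = 0.31262 / 1.371144 = 0.2280.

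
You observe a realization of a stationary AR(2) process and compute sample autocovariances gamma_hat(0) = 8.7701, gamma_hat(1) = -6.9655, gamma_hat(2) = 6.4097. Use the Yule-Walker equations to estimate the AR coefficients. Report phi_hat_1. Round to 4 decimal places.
\hat\phi_{1} = -0.5790

The Yule-Walker equations for an AR(p) process read, in matrix form,
  Gamma_p phi = r_p,   with   (Gamma_p)_{ij} = gamma(|i - j|),
                       (r_p)_i = gamma(i),   i,j = 1..p.
Substitute the sample gammas (Toeplitz matrix and right-hand side of size 2):
  Gamma_p = [[8.7701, -6.9655], [-6.9655, 8.7701]]
  r_p     = [-6.9655, 6.4097]
Written out:
  8.7701 phi_1 - 6.9655 phi_2 = -6.9655
  -6.9655 phi_1 + 8.7701 phi_2 = 6.4097
Solve by Cramer's rule:
  det = gamma(0)^2 - gamma(1)^2 = (8.7701)^2 - (-6.9655)^2 = 76.91465401 - 48.51819025 = 28.39646376
  phi_hat_1 = [gamma(1) gamma(0) - gamma(1) gamma(2)] / det = [(-6.9655)(8.7701) - (-6.9655)(6.4097)] / 28.39646376 = -16.4413662 / 28.39646376 = -0.579
  phi_hat_2 = [gamma(0) gamma(2) - gamma(1)^2] / det = [(8.7701)(6.4097) - (-6.9655)^2] / 28.39646376 = 7.69551972 / 28.39646376 = 0.271
So phi_hat = [-0.5790, 0.2710].
Therefore phi_hat_1 = -0.5790.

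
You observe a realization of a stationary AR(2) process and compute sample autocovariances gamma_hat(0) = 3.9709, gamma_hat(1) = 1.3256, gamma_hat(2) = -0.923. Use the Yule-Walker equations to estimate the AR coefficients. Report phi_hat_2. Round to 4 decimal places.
\hat\phi_{2} = -0.3870

The Yule-Walker equations for an AR(p) process read, in matrix form,
  Gamma_p phi = r_p,   with   (Gamma_p)_{ij} = gamma(|i - j|),
                       (r_p)_i = gamma(i),   i,j = 1..p.
Substitute the sample gammas (Toeplitz matrix and right-hand side of size 2):
  Gamma_p = [[3.9709, 1.3256], [1.3256, 3.9709]]
  r_p     = [1.3256, -0.923]
Written out:
  3.9709 phi_1 + 1.3256 phi_2 = 1.3256
  1.3256 phi_1 + 3.9709 phi_2 = -0.923
Solve by Cramer's rule:
  det = gamma(0)^2 - gamma(1)^2 = (3.9709)^2 - (1.3256)^2 = 15.76804681 - 1.75721536 = 14.01083145
  phi_hat_1 = [gamma(1) gamma(0) - gamma(1) gamma(2)] / det = [(1.3256)(3.9709) - (1.3256)(-0.923)] / 14.01083145 = 6.48735384 / 14.01083145 = 0.463
  phi_hat_2 = [gamma(0) gamma(2) - gamma(1)^2] / det = [(3.9709)(-0.923) - (1.3256)^2] / 14.01083145 = -5.42235606 / 14.01083145 = -0.387
So phi_hat = [0.4630, -0.3870].
Therefore phi_hat_2 = -0.3870.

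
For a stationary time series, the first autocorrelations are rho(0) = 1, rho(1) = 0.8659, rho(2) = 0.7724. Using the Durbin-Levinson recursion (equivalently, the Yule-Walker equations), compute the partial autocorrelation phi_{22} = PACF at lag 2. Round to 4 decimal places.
\phi_{22} = 0.0904

The PACF at lag k is phi_{kk}, the last component of the solution
to the Yule-Walker system G_k phi = r_k where
  (G_k)_{ij} = rho(|i - j|), (r_k)_i = rho(i), i,j = 1..k.
Equivalently, Durbin-Levinson gives phi_{kk} iteratively:
  phi_{11} = rho(1)
  phi_{kk} = [rho(k) - sum_{j=1..k-1} phi_{k-1,j} rho(k-j)]
            / [1 - sum_{j=1..k-1} phi_{k-1,j} rho(j)],
  phi_{k,j} = phi_{k-1,j} - phi_{kk} phi_{k-1,k-j},  j = 1..k-1.
Step k = 1:
  phi_11 = rho(1) = 0.8659.
Step k = 2:
  phi_22 = [rho(2) - phi_11 rho(1)] / [1 - phi_11 rho(1)] = [0.7724 - (0.8659)(0.8659)] / [1 - (0.8659)(0.8659)]
         = 0.02261719 / 0.25021719 = 0.0904.
Therefore phi_{22} = 0.0904.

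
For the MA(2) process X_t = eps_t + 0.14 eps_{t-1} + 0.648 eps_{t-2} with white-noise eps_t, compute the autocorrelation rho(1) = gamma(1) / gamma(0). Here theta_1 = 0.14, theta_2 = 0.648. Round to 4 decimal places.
\rho(1) = 0.1603

For an MA(q) process with theta_0 = 1, the autocovariance is
  gamma(k) = sigma^2 * sum_{i=0..q-k} theta_i * theta_{i+k},
and rho(k) = gamma(k) / gamma(0). Sigma^2 cancels.
  numerator   = (1)*(0.14) + (0.14)*(0.648) = 0.23072.
  denominator = (1)^2 + (0.14)^2 + (0.648)^2 = 1.439504.
  rho(1) = 0.23072 / 1.439504 = 0.1603.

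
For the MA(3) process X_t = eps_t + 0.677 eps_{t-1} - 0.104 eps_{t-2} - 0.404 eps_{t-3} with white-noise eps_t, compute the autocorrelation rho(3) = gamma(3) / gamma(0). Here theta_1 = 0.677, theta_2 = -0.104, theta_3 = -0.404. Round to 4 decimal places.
\rho(3) = -0.2475

For an MA(q) process with theta_0 = 1, the autocovariance is
  gamma(k) = sigma^2 * sum_{i=0..q-k} theta_i * theta_{i+k},
and rho(k) = gamma(k) / gamma(0). Sigma^2 cancels.
  numerator   = (1)*(-0.404) = -0.404.
  denominator = (1)^2 + (0.677)^2 + (-0.104)^2 + (-0.404)^2 = 1.632361.
  rho(3) = -0.404 / 1.632361 = -0.2475.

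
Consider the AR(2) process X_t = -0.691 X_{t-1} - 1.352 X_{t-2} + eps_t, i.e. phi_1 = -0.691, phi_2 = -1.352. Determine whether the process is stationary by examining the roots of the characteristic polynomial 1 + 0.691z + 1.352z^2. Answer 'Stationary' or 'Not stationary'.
\text{Not stationary}

The AR(p) characteristic polynomial is P(z) = 1 + 0.691z + 1.352z^2.
Stationarity requires all roots to lie outside the unit circle, i.e. |z| > 1 for every root.
Set 1 + (0.691) z + (1.352) z^2 = 0, i.e. a z^2 + b z + c = 0 with a = 1.352, b = 0.691, c = 1.
Discriminant D = b^2 - 4ac = (0.691)^2 - 4*(1.352)*1 = 0.477481 - (5.408) = -4.930519.
D < 0, so the roots are the complex-conjugate pair z = (-b +/- i sqrt(-D)) / (2a) = -0.2555 +/- 0.8212i.
For a conjugate pair |z|^2 = z * conj(z) = (product of roots) = c/a = 1/(1.352) = 0.739645, so |z| = sqrt(0.739645) = 0.86 for both roots.
Moduli of all roots: 0.8600, 0.8600.
All moduli strictly greater than 1? No.
Verdict: Not stationary.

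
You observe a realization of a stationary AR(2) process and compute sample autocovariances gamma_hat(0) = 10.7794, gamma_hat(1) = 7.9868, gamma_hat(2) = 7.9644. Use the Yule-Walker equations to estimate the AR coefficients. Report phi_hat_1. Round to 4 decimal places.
\hat\phi_{1} = 0.4290

The Yule-Walker equations for an AR(p) process read, in matrix form,
  Gamma_p phi = r_p,   with   (Gamma_p)_{ij} = gamma(|i - j|),
                       (r_p)_i = gamma(i),   i,j = 1..p.
Substitute the sample gammas (Toeplitz matrix and right-hand side of size 2):
  Gamma_p = [[10.7794, 7.9868], [7.9868, 10.7794]]
  r_p     = [7.9868, 7.9644]
Written out:
  10.7794 phi_1 + 7.9868 phi_2 = 7.9868
  7.9868 phi_1 + 10.7794 phi_2 = 7.9644
Solve by Cramer's rule:
  det = gamma(0)^2 - gamma(1)^2 = (10.7794)^2 - (7.9868)^2 = 116.19546436 - 63.78897424 = 52.40649012
  phi_hat_1 = [gamma(1) gamma(0) - gamma(1) gamma(2)] / det = [(7.9868)(10.7794) - (7.9868)(7.9644)] / 52.40649012 = 22.482842 / 52.40649012 = 0.429
  phi_hat_2 = [gamma(0) gamma(2) - gamma(1)^2] / det = [(10.7794)(7.9644) - (7.9868)^2] / 52.40649012 = 22.06247912 / 52.40649012 = 0.421
So phi_hat = [0.4290, 0.4210].
Therefore phi_hat_1 = 0.4290.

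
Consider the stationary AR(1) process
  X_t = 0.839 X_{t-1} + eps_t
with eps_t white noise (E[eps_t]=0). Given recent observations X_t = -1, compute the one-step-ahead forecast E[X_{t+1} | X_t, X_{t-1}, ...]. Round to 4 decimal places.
E[X_{t+1} \mid \mathcal F_t] = -0.8390

For an AR(p) model X_t = c + sum_i phi_i X_{t-i} + eps_t, the
one-step-ahead conditional mean is
  E[X_{t+1} | X_t, ...] = c + sum_i phi_i X_{t+1-i}.
Substitute known values:
  E[X_{t+1} | ...] = (0.839) * (-1)
                   = -0.8390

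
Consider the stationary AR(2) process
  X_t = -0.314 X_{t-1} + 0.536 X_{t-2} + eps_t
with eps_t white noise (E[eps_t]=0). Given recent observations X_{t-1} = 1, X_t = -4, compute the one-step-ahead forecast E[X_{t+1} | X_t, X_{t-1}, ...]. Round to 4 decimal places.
E[X_{t+1} \mid \mathcal F_t] = 1.7920

For an AR(p) model X_t = c + sum_i phi_i X_{t-i} + eps_t, the
one-step-ahead conditional mean is
  E[X_{t+1} | X_t, ...] = c + sum_i phi_i X_{t+1-i}.
Substitute known values:
  E[X_{t+1} | ...] = (-0.314) * (-4) + (0.536) * (1)
                   = 1.7920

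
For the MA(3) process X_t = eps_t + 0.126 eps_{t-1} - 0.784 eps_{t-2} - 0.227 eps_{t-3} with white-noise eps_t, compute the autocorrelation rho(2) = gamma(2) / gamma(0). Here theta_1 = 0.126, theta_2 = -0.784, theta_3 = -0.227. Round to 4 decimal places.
\rho(2) = -0.4831

For an MA(q) process with theta_0 = 1, the autocovariance is
  gamma(k) = sigma^2 * sum_{i=0..q-k} theta_i * theta_{i+k},
and rho(k) = gamma(k) / gamma(0). Sigma^2 cancels.
  numerator   = (1)*(-0.784) + (0.126)*(-0.227) = -0.812602.
  denominator = (1)^2 + (0.126)^2 + (-0.784)^2 + (-0.227)^2 = 1.682061.
  rho(2) = -0.812602 / 1.682061 = -0.4831.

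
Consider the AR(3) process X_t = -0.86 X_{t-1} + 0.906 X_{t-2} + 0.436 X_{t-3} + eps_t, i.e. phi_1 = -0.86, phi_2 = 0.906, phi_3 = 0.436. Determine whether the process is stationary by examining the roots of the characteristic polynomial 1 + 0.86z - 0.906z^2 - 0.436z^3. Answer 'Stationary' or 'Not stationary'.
\text{Not stationary}

The AR(p) characteristic polynomial is P(z) = 1 + 0.86z - 0.906z^2 - 0.436z^3.
Stationarity requires all roots to lie outside the unit circle, i.e. |z| > 1 for every root.
Degree 3: look for a simple real root z0 first, then factor out (1 - z/z0) and solve the remaining quadratic.
Testing z0 = -2.5: P(-2.5) = 1 + (0.86)(-2.5) + (-0.906)(-2.5)^2 + (-0.436)(-2.5)^3
  = 1 + (-2.15) + (-5.6625) + (6.8125) = 0.  So z_0 = -2.5 is a root, |z_0| = 2.5.
Divide out the factor (1 + 0.4 z) = (1 - z/z0) (since 1/z0 = -0.4):
  P(z) = (1 + 0.4 z)(1 + (0.46) z + (-1.09) z^2)
  [check: z-coef 0.46 - (-0.4) = 0.86; z^2-coef -1.09 - (-0.4)(0.46) = -0.906; z^3-coef -(-0.4)(-1.09) = -0.436.]
Remaining roots from the quadratic factor 1 + (0.46) z + (-1.09) z^2:
  Set 1 + (0.46) z + (-1.09) z^2 = 0, i.e. a z^2 + b z + c = 0 with a = -1.09, b = 0.46, c = 1.
  Discriminant D = b^2 - 4ac = (0.46)^2 - 4*(-1.09)*1 = 0.2116 - (-4.36) = 4.5716.
  D >= 0, so the roots are real: z = (-b +/- sqrt(D)) / (2a) = (-0.46 +/- 2.13813) / (-2.18).
    z_1 = (-0.46 + 2.13813) / (-2.18) = -0.7698,   |z_1| = 0.7698.
    z_2 = (-0.46 - 2.13813) / (-2.18) = 1.1918,   |z_2| = 1.1918.
Moduli of all roots: 2.5000, 0.7698, 1.1918.
All moduli strictly greater than 1? No.
Verdict: Not stationary.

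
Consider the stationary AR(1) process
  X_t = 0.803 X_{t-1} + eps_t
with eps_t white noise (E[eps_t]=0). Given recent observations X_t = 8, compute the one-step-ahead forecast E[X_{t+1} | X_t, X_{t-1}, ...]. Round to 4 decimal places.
E[X_{t+1} \mid \mathcal F_t] = 6.4240

For an AR(p) model X_t = c + sum_i phi_i X_{t-i} + eps_t, the
one-step-ahead conditional mean is
  E[X_{t+1} | X_t, ...] = c + sum_i phi_i X_{t+1-i}.
Substitute known values:
  E[X_{t+1} | ...] = (0.803) * (8)
                   = 6.4240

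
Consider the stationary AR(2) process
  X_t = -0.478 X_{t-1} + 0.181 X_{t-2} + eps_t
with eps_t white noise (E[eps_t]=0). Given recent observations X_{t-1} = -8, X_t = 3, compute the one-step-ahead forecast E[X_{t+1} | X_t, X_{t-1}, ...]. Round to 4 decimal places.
E[X_{t+1} \mid \mathcal F_t] = -2.8820

For an AR(p) model X_t = c + sum_i phi_i X_{t-i} + eps_t, the
one-step-ahead conditional mean is
  E[X_{t+1} | X_t, ...] = c + sum_i phi_i X_{t+1-i}.
Substitute known values:
  E[X_{t+1} | ...] = (-0.478) * (3) + (0.181) * (-8)
                   = -2.8820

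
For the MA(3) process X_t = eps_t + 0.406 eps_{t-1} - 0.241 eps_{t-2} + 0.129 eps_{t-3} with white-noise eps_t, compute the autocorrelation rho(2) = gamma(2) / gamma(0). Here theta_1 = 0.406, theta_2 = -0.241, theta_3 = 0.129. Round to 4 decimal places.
\rho(2) = -0.1522

For an MA(q) process with theta_0 = 1, the autocovariance is
  gamma(k) = sigma^2 * sum_{i=0..q-k} theta_i * theta_{i+k},
and rho(k) = gamma(k) / gamma(0). Sigma^2 cancels.
  numerator   = (1)*(-0.241) + (0.406)*(0.129) = -0.188626.
  denominator = (1)^2 + (0.406)^2 + (-0.241)^2 + (0.129)^2 = 1.239558.
  rho(2) = -0.188626 / 1.239558 = -0.1522.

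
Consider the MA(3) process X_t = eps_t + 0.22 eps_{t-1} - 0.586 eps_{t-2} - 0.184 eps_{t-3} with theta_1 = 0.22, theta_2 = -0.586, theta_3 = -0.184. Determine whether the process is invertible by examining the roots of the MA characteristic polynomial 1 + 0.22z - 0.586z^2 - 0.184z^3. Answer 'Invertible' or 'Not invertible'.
\text{Invertible}

The MA(q) characteristic polynomial is P(z) = 1 + 0.22z - 0.586z^2 - 0.184z^3.
Invertibility requires all roots to lie outside the unit circle, i.e. |z| > 1 for every root.
Degree 3: look for a simple real root z0 first, then factor out (1 - z/z0) and solve the remaining quadratic.
Testing z0 = 1.25: P(1.25) = 1 + (0.22)(1.25) + (-0.586)(1.25)^2 + (-0.184)(1.25)^3
  = 1 + (0.275) + (-0.915625) + (-0.359375) = 0.  So z_0 = 1.25 is a root, |z_0| = 1.25.
Divide out the factor (1 - 0.8 z) = (1 - z/z0) (since 1/z0 = 0.8):
  P(z) = (1 - 0.8 z)(1 + (1.02) z + (0.23) z^2)
  [check: z-coef 1.02 - (0.8) = 0.22; z^2-coef 0.23 - (0.8)(1.02) = -0.586; z^3-coef -(0.8)(0.23) = -0.184.]
Remaining roots from the quadratic factor 1 + (1.02) z + (0.23) z^2:
  Set 1 + (1.02) z + (0.23) z^2 = 0, i.e. a z^2 + b z + c = 0 with a = 0.23, b = 1.02, c = 1.
  Discriminant D = b^2 - 4ac = (1.02)^2 - 4*(0.23)*1 = 1.0404 - (0.92) = 0.1204.
  D >= 0, so the roots are real: z = (-b +/- sqrt(D)) / (2a) = (-1.02 +/- 0.346987) / (0.46).
    z_1 = (-1.02 + 0.346987) / (0.46) = -1.4631,   |z_1| = 1.4631.
    z_2 = (-1.02 - 0.346987) / (0.46) = -2.9717,   |z_2| = 2.9717.
Moduli of all roots: 1.2500, 1.4631, 2.9717.
All moduli strictly greater than 1? Yes.
Verdict: Invertible.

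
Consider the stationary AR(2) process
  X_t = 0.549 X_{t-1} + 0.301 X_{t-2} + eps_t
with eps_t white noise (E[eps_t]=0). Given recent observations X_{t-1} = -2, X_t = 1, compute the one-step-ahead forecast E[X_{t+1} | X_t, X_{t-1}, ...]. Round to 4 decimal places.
E[X_{t+1} \mid \mathcal F_t] = -0.0530

For an AR(p) model X_t = c + sum_i phi_i X_{t-i} + eps_t, the
one-step-ahead conditional mean is
  E[X_{t+1} | X_t, ...] = c + sum_i phi_i X_{t+1-i}.
Substitute known values:
  E[X_{t+1} | ...] = (0.549) * (1) + (0.301) * (-2)
                   = -0.0530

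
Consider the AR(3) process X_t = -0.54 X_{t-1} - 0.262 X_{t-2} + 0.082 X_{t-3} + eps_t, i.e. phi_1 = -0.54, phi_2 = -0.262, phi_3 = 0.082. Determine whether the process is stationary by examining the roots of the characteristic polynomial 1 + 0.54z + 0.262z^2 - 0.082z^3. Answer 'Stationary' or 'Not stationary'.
\text{Stationary}

The AR(p) characteristic polynomial is P(z) = 1 + 0.54z + 0.262z^2 - 0.082z^3.
Stationarity requires all roots to lie outside the unit circle, i.e. |z| > 1 for every root.
Degree 3: look for a simple real root z0 first, then factor out (1 - z/z0) and solve the remaining quadratic.
Testing z0 = 5: P(5) = 1 + (0.54)(5) + (0.262)(5)^2 + (-0.082)(5)^3
  = 1 + (2.7) + (6.55) + (-10.25) = 0.  So z_0 = 5 is a root, |z_0| = 5.
Divide out the factor (1 - 0.2 z) = (1 - z/z0) (since 1/z0 = 0.2):
  P(z) = (1 - 0.2 z)(1 + (0.74) z + (0.41) z^2)
  [check: z-coef 0.74 - (0.2) = 0.54; z^2-coef 0.41 - (0.2)(0.74) = 0.262; z^3-coef -(0.2)(0.41) = -0.082.]
Remaining roots from the quadratic factor 1 + (0.74) z + (0.41) z^2:
  Set 1 + (0.74) z + (0.41) z^2 = 0, i.e. a z^2 + b z + c = 0 with a = 0.41, b = 0.74, c = 1.
  Discriminant D = b^2 - 4ac = (0.74)^2 - 4*(0.41)*1 = 0.5476 - (1.64) = -1.0924.
  D < 0, so the roots are the complex-conjugate pair z = (-b +/- i sqrt(-D)) / (2a) = -0.9024 +/- 1.2746i.
  For a conjugate pair |z|^2 = z * conj(z) = (product of roots) = c/a = 1/(0.41) = 2.439024, so |z| = sqrt(2.439024) = 1.5617 for both roots.
Moduli of all roots: 5.0000, 1.5617, 1.5617.
All moduli strictly greater than 1? Yes.
Verdict: Stationary.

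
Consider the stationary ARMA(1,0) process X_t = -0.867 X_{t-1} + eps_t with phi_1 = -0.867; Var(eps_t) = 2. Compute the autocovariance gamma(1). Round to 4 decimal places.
\gamma(1) = -6.9832

Multiply the model equation by X_{t-k} and take expectations. With theta_0 = psi_0 = 1 and psi_j the MA(infinity) weights, this gives
  gamma(k) - sum_i phi_i gamma(k-i) = c_k,
  c_k = sigma^2 * sum_{j=k..q} theta_j psi_{j-k}   (c_k = 0 for k > q),
using gamma(-m) = gamma(m).
Pure AR (q = 0): c_0 = sigma^2 = 2, c_k = 0 for k >= 1.
Equations for k = 0 and k = 1 (AR order 1):
  gamma(0) = phi_1 gamma(1) + c_0
  gamma(1) = phi_1 gamma(0) + c_1
Substituting the second into the first: gamma(0) (1 - phi_1^2) = c_0 + phi_1 c_1, so
  gamma(0) = c_0 / (1 - phi_1^2) = 2 / (1 - (-0.867)^2) = 2 / 0.248311 = 8.054416.
  gamma(1) = phi_1 gamma(0) = (-0.867)(8.054416) = -6.983178.
Therefore gamma(1) = -6.9832 (to 4 decimal places).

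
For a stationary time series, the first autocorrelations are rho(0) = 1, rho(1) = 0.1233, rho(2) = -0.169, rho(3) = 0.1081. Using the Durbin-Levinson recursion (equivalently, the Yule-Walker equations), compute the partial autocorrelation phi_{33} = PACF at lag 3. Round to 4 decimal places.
\phi_{33} = 0.1640

The PACF at lag k is phi_{kk}, the last component of the solution
to the Yule-Walker system G_k phi = r_k where
  (G_k)_{ij} = rho(|i - j|), (r_k)_i = rho(i), i,j = 1..k.
Equivalently, Durbin-Levinson gives phi_{kk} iteratively:
  phi_{11} = rho(1)
  phi_{kk} = [rho(k) - sum_{j=1..k-1} phi_{k-1,j} rho(k-j)]
            / [1 - sum_{j=1..k-1} phi_{k-1,j} rho(j)],
  phi_{k,j} = phi_{k-1,j} - phi_{kk} phi_{k-1,k-j},  j = 1..k-1.
Step k = 1:
  phi_11 = rho(1) = 0.1233.
Step k = 2:
  phi_22 = [rho(2) - phi_11 rho(1)] / [1 - phi_11 rho(1)] = [-0.169 - (0.1233)(0.1233)] / [1 - (0.1233)(0.1233)]
         = -0.18420289 / 0.98479711 = -0.187047.
  Update: phi_21 = phi_11 - phi_22 phi_11 = 0.1233 - (-0.187047)(0.1233) = 0.146363.
Step k = 3:
  phi_33 = [rho(3) - phi_21 rho(2) - phi_22 rho(1)] / [1 - phi_21 rho(1) - phi_22 rho(2)]
    numerator   = 0.1081 - (0.146363)(-0.169) - (-0.187047)(0.1233) = 0.15589816
    denominator = 1 - (0.146363)(0.1233) - (-0.187047)(-0.169) = 0.9503426
  phi_33 = 0.15589816 / 0.9503426 = 0.164.
Therefore phi_{33} = 0.1640.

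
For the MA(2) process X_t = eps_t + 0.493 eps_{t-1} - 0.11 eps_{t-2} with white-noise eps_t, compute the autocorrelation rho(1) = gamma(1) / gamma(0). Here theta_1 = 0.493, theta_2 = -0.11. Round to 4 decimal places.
\rho(1) = 0.3496

For an MA(q) process with theta_0 = 1, the autocovariance is
  gamma(k) = sigma^2 * sum_{i=0..q-k} theta_i * theta_{i+k},
and rho(k) = gamma(k) / gamma(0). Sigma^2 cancels.
  numerator   = (1)*(0.493) + (0.493)*(-0.11) = 0.43877.
  denominator = (1)^2 + (0.493)^2 + (-0.11)^2 = 1.255149.
  rho(1) = 0.43877 / 1.255149 = 0.3496.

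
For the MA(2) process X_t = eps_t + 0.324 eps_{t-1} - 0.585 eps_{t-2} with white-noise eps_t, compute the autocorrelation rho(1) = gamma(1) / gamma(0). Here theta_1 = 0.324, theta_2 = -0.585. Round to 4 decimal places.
\rho(1) = 0.0929

For an MA(q) process with theta_0 = 1, the autocovariance is
  gamma(k) = sigma^2 * sum_{i=0..q-k} theta_i * theta_{i+k},
and rho(k) = gamma(k) / gamma(0). Sigma^2 cancels.
  numerator   = (1)*(0.324) + (0.324)*(-0.585) = 0.13446.
  denominator = (1)^2 + (0.324)^2 + (-0.585)^2 = 1.447201.
  rho(1) = 0.13446 / 1.447201 = 0.0929.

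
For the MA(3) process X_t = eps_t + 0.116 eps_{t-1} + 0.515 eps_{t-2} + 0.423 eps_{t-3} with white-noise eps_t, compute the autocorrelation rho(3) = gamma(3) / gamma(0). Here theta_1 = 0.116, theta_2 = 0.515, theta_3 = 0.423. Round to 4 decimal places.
\rho(3) = 0.2902

For an MA(q) process with theta_0 = 1, the autocovariance is
  gamma(k) = sigma^2 * sum_{i=0..q-k} theta_i * theta_{i+k},
and rho(k) = gamma(k) / gamma(0). Sigma^2 cancels.
  numerator   = (1)*(0.423) = 0.423.
  denominator = (1)^2 + (0.116)^2 + (0.515)^2 + (0.423)^2 = 1.45761.
  rho(3) = 0.423 / 1.45761 = 0.2902.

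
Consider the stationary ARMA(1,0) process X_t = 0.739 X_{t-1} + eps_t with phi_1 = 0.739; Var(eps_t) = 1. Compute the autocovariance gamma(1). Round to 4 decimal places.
\gamma(1) = 1.6282

Multiply the model equation by X_{t-k} and take expectations. With theta_0 = psi_0 = 1 and psi_j the MA(infinity) weights, this gives
  gamma(k) - sum_i phi_i gamma(k-i) = c_k,
  c_k = sigma^2 * sum_{j=k..q} theta_j psi_{j-k}   (c_k = 0 for k > q),
using gamma(-m) = gamma(m).
Pure AR (q = 0): c_0 = sigma^2 = 1, c_k = 0 for k >= 1.
Equations for k = 0 and k = 1 (AR order 1):
  gamma(0) = phi_1 gamma(1) + c_0
  gamma(1) = phi_1 gamma(0) + c_1
Substituting the second into the first: gamma(0) (1 - phi_1^2) = c_0 + phi_1 c_1, so
  gamma(0) = c_0 / (1 - phi_1^2) = 1 / (1 - (0.739)^2) = 1 / 0.453879 = 2.20323.
  gamma(1) = phi_1 gamma(0) = (0.739)(2.20323) = 1.628187.
Therefore gamma(1) = 1.6282 (to 4 decimal places).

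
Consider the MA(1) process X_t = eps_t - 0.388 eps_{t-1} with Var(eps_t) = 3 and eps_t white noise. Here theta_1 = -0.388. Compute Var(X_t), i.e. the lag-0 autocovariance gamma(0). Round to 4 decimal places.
\gamma(0) = 3.4516

For an MA(q) process X_t = eps_t + sum_i theta_i eps_{t-i} with
Var(eps_t) = sigma^2, the variance is
  gamma(0) = sigma^2 * (1 + sum_i theta_i^2).
  sum_i theta_i^2 = (-0.388)^2 = 0.150544.
  gamma(0) = 3 * (1 + 0.150544) = 3 * 1.150544 = 3.451632, which rounds to 3.4516.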